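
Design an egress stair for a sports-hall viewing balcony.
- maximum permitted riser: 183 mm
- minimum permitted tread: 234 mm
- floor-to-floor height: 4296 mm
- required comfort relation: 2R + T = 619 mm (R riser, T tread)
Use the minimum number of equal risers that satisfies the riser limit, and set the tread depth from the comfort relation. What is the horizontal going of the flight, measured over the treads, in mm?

6003 mm

4296 / 183 = 23.475 → round up to 24 risers.
Riser R = 4296 / 24 = 179 mm, within the 183 mm limit.
From 2R + T = 619: T = 619 − 358 = 261 mm.
Going = (24 − 1) × 261 = 6003 mm.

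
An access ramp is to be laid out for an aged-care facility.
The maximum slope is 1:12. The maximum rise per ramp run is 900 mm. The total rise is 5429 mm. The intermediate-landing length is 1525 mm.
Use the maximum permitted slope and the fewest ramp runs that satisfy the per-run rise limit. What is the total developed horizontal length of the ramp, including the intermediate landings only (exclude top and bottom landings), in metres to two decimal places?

74.30 m

⌈5429/900⌉ = 7 ramp runs. That means 6 intermediate landings.
Horizontal run for 5429 mm of rise at 1:12 is 5429 × 12 = 65148 mm.
Intermediate landings: 6 × 1525 = 9150 mm.
Total developed length = 65148 + 9150 = 74298 mm.
= 74.30 m.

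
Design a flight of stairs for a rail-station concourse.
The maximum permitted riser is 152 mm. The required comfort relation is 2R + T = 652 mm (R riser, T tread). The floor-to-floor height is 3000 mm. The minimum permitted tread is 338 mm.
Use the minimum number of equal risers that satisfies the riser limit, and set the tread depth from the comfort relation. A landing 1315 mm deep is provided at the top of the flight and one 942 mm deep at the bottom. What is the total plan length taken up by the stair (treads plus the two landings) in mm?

8945 mm

At most 152 each: 3000/152 = 19.74, giving 20 risers.
R = 3000 ÷ 20 = 150 mm.
T = 652 − 2·150 = 352 mm, which satisfies the 338 mm minimum.
Going = (20 − 1) × 352 = 6688 mm.
Add landings: 6688 + 1315 + 942 = 8945 mm.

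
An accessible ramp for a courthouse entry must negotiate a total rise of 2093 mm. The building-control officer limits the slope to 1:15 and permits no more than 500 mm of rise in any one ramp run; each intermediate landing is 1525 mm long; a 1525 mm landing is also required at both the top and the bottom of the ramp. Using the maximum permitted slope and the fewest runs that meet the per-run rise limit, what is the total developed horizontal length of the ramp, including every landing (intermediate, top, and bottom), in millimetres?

⌈2093/500⌉ = 5 ramp runs. That means 4 intermediate landings.
Horizontal run for 2093 mm of rise at 1:15 is 2093 × 15 = 31395 mm.
4 intermediate landings contribute 4 × 1525 = 6100 mm.
Top and bottom landings: 2 × 1525 = 3050 mm.
Total = 31395 + 6100 + 3050 = 40545 mm.

40545 mm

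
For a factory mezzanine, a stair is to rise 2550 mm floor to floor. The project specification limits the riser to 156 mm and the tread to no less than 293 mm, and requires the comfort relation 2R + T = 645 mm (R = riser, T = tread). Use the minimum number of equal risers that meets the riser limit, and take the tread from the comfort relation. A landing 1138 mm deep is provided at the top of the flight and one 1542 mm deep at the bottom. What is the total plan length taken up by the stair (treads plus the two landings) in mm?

2550 / 156 = 16.346 → round up to 17 risers.
R = 2550 ÷ 17 = 150 mm.
Tread T = 645 − 2 × 150 = 345 mm (≥ 293 mm).
Treads = 17 − 1 = 16; going = 16 × 345 = 5520 mm.
Add landings: 5520 + 1138 + 1542 = 8200 mm.

8200 mm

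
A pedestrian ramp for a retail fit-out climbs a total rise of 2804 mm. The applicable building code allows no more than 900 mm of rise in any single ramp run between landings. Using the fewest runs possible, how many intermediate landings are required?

2804 / 900 = 3.12, so 4 ramp runs are needed.
4 runs are separated by 3 intermediate landings.

3 intermediate landings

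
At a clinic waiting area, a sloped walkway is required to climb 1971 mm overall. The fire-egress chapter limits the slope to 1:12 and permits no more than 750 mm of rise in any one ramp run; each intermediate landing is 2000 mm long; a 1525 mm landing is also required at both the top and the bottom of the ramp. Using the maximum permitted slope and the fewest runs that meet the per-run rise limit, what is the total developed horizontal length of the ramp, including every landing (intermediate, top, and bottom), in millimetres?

30702 mm

1971 / 750 = 2.628 → round up to 3 ramp runs. That means 2 intermediate landings.
Horizontal run for 1971 mm of rise at 1:12 is 1971 × 12 = 23652 mm.
2 intermediate landings contribute 2 × 2000 = 4000 mm.
Top and bottom landings: 2 × 1525 = 3050 mm.
Total = 23652 + 4000 + 3050 = 30702 mm.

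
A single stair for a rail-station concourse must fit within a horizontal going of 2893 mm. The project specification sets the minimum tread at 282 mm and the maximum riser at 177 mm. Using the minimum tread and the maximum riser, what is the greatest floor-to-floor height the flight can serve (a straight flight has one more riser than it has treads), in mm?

1947 mm

2893 / 282 = 10.26, so 10 treads fit.
Risers = treads + 1 = 11.
Maximum height = 11 × 177 = 1947 mm.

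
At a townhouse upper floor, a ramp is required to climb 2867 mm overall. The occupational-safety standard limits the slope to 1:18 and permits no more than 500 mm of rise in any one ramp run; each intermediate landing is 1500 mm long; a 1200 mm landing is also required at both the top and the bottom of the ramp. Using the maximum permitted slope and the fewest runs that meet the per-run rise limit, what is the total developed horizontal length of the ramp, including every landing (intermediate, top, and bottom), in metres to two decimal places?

2867 / 500 = 5.73, so 6 ramp runs are needed. That means 5 intermediate landings.
Horizontal run for 2867 mm of rise at 1:18 is 2867 × 18 = 51606 mm.
Intermediate landings: 5 × 1500 = 7500 mm.
Top and bottom landings: 2 × 1200 = 2400 mm.
Total = 51606 + 7500 + 2400 = 61506 mm.
= 61.51 m.

61.51 m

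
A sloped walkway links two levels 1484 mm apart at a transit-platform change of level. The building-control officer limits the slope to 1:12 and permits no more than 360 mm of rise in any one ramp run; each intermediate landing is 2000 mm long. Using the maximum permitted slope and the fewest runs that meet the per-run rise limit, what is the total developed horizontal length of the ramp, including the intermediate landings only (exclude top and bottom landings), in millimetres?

25808 mm

1484 / 360 = 4.12, so 5 ramp runs are needed. That means 4 intermediate landings.
Ramp run (horizontal) at 1:12: 1484 × 12 = 17808 mm.
Intermediate landings: 4 × 2000 = 8000 mm.
Total developed length = 17808 + 8000 = 25808 mm.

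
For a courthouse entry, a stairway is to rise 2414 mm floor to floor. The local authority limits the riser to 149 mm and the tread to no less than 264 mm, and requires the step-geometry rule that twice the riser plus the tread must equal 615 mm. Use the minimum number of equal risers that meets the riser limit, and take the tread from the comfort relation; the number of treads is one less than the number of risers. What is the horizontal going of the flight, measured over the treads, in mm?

⌈2414/149⌉ = 17 risers.
Riser R = 2414 / 17 = 142 mm, within the 149 mm limit.
T = 615 − 2·142 = 331 mm, which satisfies the 264 mm minimum.
17 risers give 16 treads; going = 16 × 331 = 5296 mm.

5296 mm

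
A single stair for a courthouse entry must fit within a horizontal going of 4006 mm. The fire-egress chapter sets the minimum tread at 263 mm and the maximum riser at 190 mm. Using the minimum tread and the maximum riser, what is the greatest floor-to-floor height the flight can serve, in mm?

4006 / 263 = 15.23, so 15 treads fit.
Risers = treads + 1 = 16.
Maximum height = 16 × 190 = 3040 mm.

3040 mm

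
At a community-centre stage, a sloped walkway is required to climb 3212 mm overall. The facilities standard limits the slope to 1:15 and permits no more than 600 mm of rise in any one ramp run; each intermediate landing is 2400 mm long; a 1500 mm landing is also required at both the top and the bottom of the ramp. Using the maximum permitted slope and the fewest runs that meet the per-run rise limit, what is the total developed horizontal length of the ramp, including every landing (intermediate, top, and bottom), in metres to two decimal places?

63.18 m

At most 600 each: 3212/600 = 5.35, giving 6 ramp runs. That means 5 intermediate landings.
Horizontal run for 3212 mm of rise at 1:15 is 3212 × 15 = 48180 mm.
Intermediate landings: 5 × 2400 = 12000 mm.
Top and bottom landings: 2 × 1500 = 3000 mm.
Total = 48180 + 12000 + 3000 = 63180 mm.
= 63.18 m.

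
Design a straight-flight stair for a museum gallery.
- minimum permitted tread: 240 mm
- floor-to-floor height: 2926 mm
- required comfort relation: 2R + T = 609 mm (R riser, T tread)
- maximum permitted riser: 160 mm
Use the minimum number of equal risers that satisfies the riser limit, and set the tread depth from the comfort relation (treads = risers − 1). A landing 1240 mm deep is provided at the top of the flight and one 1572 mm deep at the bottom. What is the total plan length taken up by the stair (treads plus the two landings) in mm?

8230 mm

At most 160 each: 2926/160 = 18.29, giving 19 risers.
Each riser is 2926/19 = 154 mm (≤ 160 mm).
Tread T = 609 − 2 × 154 = 301 mm (≥ 240 mm).
Treads = 19 − 1 = 18; going = 18 × 301 = 5418 mm.
Enclosure = 5418 + 1240 + 1572 = 8230 mm.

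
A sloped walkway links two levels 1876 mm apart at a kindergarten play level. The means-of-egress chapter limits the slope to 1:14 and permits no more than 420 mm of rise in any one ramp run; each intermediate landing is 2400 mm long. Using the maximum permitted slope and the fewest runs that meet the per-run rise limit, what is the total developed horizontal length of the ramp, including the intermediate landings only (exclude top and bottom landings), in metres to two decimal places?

⌈1876/420⌉ = 5 ramp runs. That means 4 intermediate landings.
Horizontal run for 1876 mm of rise at 1:14 is 1876 × 14 = 26264 mm.
Intermediate landings: 4 × 2400 = 9600 mm.
Developed length = 26264 + 9600 = 35864 mm.
= 35.86 m.

35.86 m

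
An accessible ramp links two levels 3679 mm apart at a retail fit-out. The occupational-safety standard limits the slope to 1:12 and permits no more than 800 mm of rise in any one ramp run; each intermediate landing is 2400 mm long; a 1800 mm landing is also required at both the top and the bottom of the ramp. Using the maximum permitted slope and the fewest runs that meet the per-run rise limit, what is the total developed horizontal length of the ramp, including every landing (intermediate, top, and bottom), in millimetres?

57348 mm

⌈3679/800⌉ = 5 ramp runs. That means 4 intermediate landings.
Ramp run (horizontal) at 1:12: 3679 × 12 = 44148 mm.
4 intermediate landings contribute 4 × 2400 = 9600 mm.
Top and bottom landings: 2 × 1800 = 3600 mm.
Total = 44148 + 9600 + 3600 = 57348 mm.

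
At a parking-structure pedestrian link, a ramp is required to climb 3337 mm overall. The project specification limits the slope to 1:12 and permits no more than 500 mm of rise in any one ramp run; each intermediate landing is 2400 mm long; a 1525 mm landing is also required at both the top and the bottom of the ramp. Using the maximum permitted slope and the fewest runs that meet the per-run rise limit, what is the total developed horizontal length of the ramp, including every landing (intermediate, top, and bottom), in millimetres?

At most 500 each: 3337/500 = 6.67, giving 7 ramp runs. That means 6 intermediate landings.
Ramp run (horizontal) at 1:12: 3337 × 12 = 40044 mm.
Intermediate landings: 6 × 2400 = 14400 mm.
Top and bottom landings: 2 × 1525 = 3050 mm.
Total = 40044 + 14400 + 3050 = 57494 mm.

57494 mm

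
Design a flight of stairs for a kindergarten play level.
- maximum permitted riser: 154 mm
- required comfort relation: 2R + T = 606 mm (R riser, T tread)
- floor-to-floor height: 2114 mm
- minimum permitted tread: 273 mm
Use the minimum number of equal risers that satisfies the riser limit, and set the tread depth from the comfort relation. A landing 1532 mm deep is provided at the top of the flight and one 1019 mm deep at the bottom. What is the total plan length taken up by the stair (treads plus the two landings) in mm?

6503 mm

⌈2114/154⌉ = 14 risers.
R = 2114 ÷ 14 = 151 mm.
T = 606 − 2·151 = 304 mm, which satisfies the 273 mm minimum.
14 risers give 13 treads; going = 13 × 304 = 3952 mm.
Enclosure = 3952 + 1532 + 1019 = 6503 mm.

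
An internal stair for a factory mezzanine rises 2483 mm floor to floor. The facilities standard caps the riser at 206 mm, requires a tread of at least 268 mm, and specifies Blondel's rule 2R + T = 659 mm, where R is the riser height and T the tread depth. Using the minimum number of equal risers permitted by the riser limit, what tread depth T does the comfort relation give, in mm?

277 mm

At most 206 each: 2483/206 = 12.05, giving 13 risers.
Riser R = 2483 / 13 = 191 mm, within the 206 mm limit.
From 2R + T = 659: T = 659 − 382 = 277 mm.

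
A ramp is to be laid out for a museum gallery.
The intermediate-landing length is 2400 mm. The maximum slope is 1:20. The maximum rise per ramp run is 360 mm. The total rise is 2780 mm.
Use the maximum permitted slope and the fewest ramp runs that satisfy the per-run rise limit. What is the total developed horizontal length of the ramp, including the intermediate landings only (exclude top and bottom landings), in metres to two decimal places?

2780 / 360 = 7.72, so 8 ramp runs are needed. That means 7 intermediate landings.
Ramp run (horizontal) at 1:20: 2780 × 20 = 55600 mm.
Intermediate landings: 7 × 2400 = 16800 mm.
Total developed length = 55600 + 16800 = 72400 mm.
= 72.40 m.

72.40 m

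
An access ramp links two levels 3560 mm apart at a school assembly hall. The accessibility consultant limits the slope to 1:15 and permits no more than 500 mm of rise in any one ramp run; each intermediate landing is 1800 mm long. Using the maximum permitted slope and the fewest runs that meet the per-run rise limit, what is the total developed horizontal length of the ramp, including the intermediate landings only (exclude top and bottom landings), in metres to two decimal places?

3560 / 500 = 7.120 → round up to 8 ramp runs. That means 7 intermediate landings.
Ramp run (horizontal) at 1:15: 3560 × 15 = 53400 mm.
7 intermediate landings contribute 7 × 1800 = 12600 mm.
Total developed length = 53400 + 12600 = 66000 mm.
= 66.00 m.

66.00 m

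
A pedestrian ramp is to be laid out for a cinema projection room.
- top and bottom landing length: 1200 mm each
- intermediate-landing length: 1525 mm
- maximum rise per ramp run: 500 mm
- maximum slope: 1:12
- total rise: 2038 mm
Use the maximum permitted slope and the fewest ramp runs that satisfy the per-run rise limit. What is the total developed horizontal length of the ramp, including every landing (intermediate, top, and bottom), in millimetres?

At most 500 each: 2038/500 = 4.08, giving 5 ramp runs. That means 4 intermediate landings.
Horizontal run for 2038 mm of rise at 1:12 is 2038 × 12 = 24456 mm.
4 intermediate landings contribute 4 × 1525 = 6100 mm.
Top and bottom landings: 2 × 1200 = 2400 mm.
Total = 24456 + 6100 + 2400 = 32956 mm.

32956 mm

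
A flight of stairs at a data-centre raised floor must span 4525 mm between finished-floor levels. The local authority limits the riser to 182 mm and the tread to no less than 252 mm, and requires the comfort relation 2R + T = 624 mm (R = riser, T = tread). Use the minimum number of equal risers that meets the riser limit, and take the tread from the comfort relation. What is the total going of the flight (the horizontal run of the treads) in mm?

6288 mm

4525 / 182 = 24.863 → round up to 25 risers.
R = 4525 ÷ 25 = 181 mm.
Tread T = 624 − 2 × 181 = 262 mm (≥ 252 mm).
Going = (25 − 1) × 262 = 6288 mm.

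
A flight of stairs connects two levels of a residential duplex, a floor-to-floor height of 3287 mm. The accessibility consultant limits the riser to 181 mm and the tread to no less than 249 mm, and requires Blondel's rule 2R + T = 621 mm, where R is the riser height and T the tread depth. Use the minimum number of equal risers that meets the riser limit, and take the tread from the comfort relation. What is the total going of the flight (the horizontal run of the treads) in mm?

At most 181 each: 3287/181 = 18.16, giving 19 risers.
Each riser is 3287/19 = 173 mm (≤ 181 mm).
T = 621 − 2·173 = 275 mm, which satisfies the 249 mm minimum.
Going = (19 − 1) × 275 = 4950 mm.

4950 mm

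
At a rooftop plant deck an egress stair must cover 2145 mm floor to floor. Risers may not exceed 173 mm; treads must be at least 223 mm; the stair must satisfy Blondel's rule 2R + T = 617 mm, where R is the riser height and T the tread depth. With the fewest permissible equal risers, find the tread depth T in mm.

At most 173 each: 2145/173 = 12.40, giving 13 risers.
Each riser is 2145/13 = 165 mm (≤ 173 mm).
From 2R + T = 617: T = 617 − 330 = 287 mm.

287 mm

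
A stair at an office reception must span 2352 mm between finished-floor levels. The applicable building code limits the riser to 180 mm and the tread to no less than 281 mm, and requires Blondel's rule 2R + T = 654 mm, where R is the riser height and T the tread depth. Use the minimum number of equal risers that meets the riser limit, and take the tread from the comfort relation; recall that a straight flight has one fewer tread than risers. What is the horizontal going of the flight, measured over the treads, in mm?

At most 180 each: 2352/180 = 13.07, giving 14 risers.
Riser R = 2352 / 14 = 168 mm, within the 180 mm limit.
From 2R + T = 654: T = 654 − 336 = 318 mm.
Going = (14 − 1) × 318 = 4134 mm.

4134 mm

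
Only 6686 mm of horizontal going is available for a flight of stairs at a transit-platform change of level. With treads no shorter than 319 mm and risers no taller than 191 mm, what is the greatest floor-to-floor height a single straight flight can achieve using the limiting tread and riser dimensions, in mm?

6686 / 319 = 20.96, so 20 treads fit.
Risers = treads + 1 = 21.
Maximum height = 21 × 191 = 4011 mm.

4011 mm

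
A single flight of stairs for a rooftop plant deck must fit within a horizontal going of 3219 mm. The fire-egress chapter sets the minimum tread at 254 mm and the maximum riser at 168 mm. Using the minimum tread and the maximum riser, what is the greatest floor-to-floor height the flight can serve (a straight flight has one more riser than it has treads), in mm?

2184 mm

3219 / 254 = 12.67, so 12 treads fit.
Risers = treads + 1 = 13.
Maximum height = 13 × 168 = 2184 mm.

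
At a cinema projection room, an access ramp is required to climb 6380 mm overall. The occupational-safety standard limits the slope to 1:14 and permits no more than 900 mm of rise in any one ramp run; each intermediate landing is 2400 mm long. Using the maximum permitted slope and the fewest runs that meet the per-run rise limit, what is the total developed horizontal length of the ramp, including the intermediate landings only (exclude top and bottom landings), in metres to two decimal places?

6380 / 900 = 7.09, so 8 ramp runs are needed. That means 7 intermediate landings.
Ramp run (horizontal) at 1:14: 6380 × 14 = 89320 mm.
Intermediate landings: 7 × 2400 = 16800 mm.
Total developed length = 89320 + 16800 = 106120 mm.
= 106.12 m.

106.12 m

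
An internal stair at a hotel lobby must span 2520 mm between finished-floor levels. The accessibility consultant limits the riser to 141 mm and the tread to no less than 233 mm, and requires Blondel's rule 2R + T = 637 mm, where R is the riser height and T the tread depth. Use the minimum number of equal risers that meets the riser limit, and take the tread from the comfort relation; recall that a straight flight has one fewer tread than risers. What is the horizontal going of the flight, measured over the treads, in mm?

6069 mm

2520 / 141 = 17.87, so 18 risers are needed.
R = 2520 ÷ 18 = 140 mm.
Tread T = 637 − 2 × 140 = 357 mm (≥ 233 mm).
Treads = 18 − 1 = 17; going = 17 × 357 = 6069 mm.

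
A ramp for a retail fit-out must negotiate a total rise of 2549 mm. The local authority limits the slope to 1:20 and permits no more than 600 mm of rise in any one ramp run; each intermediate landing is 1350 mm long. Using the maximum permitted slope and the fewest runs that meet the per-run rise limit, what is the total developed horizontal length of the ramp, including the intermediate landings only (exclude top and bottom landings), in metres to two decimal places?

2549 / 600 = 4.248 → round up to 5 ramp runs. That means 4 intermediate landings.
Ramp run (horizontal) at 1:20: 2549 × 20 = 50980 mm.
Intermediate landings: 4 × 1350 = 5400 mm.
Total developed length = 50980 + 5400 = 56380 mm.
= 56.38 m.

56.38 m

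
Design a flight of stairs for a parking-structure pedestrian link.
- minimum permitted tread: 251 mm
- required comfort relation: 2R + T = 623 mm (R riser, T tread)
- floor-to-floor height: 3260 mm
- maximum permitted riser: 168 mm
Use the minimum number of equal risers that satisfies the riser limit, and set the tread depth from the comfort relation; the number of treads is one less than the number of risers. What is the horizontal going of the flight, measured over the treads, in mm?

5643 mm

⌈3260/168⌉ = 20 risers.
Each riser is 3260/20 = 163 mm (≤ 168 mm).
Tread T = 623 − 2 × 163 = 297 mm (≥ 251 mm).
Going = (20 − 1) × 297 = 5643 mm.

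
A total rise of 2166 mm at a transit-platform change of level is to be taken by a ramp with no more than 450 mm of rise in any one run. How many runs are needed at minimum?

5 runs

2166 / 450 = 4.813 → round up to 5 ramp runs.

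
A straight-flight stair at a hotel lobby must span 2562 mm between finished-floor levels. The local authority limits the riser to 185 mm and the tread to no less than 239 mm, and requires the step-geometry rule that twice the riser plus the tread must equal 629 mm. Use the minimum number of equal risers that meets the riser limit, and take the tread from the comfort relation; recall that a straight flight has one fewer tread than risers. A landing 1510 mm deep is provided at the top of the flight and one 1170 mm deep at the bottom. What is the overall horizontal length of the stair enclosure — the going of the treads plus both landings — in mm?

2562 / 185 = 13.849 → round up to 14 risers.
R = 2562 ÷ 14 = 183 mm.
T = 629 − 2·183 = 263 mm, which satisfies the 239 mm minimum.
Going = (14 − 1) × 263 = 3419 mm.
Enclosure = 3419 + 1510 + 1170 = 6099 mm.

6099 mm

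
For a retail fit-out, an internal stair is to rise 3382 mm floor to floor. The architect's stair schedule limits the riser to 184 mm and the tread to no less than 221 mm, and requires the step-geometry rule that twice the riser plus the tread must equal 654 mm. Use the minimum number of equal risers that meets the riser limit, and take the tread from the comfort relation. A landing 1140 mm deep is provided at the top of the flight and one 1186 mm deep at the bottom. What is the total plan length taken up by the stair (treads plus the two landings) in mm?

At most 184 each: 3382/184 = 18.38, giving 19 risers.
R = 3382 ÷ 19 = 178 mm.
Tread T = 654 − 2 × 178 = 298 mm (≥ 221 mm).
Treads = 19 − 1 = 18; going = 18 × 298 = 5364 mm.
Enclosure = 5364 + 1140 + 1186 = 7690 mm.

7690 mm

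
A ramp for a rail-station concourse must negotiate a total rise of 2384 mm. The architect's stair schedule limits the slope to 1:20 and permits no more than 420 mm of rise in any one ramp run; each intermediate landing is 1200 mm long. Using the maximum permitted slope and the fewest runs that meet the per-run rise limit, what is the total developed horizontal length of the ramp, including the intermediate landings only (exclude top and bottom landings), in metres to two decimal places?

At most 420 each: 2384/420 = 5.68, giving 6 ramp runs. That means 5 intermediate landings.
Horizontal run for 2384 mm of rise at 1:20 is 2384 × 20 = 47680 mm.
Intermediate landings: 5 × 1200 = 6000 mm.
Developed length = 47680 + 6000 = 53680 mm.
= 53.68 m.

53.68 m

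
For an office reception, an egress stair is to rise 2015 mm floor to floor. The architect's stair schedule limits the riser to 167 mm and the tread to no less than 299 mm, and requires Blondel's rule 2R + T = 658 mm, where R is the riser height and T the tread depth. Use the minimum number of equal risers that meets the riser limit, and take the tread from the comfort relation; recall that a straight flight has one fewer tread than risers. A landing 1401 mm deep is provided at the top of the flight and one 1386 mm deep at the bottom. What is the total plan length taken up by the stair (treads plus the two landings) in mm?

At most 167 each: 2015/167 = 12.07, giving 13 risers.
Riser R = 2015 / 13 = 155 mm, within the 167 mm limit.
From 2R + T = 658: T = 658 − 310 = 348 mm.
Treads = 13 − 1 = 12; going = 12 × 348 = 4176 mm.
Add landings: 4176 + 1401 + 1386 = 6963 mm.

6963 mm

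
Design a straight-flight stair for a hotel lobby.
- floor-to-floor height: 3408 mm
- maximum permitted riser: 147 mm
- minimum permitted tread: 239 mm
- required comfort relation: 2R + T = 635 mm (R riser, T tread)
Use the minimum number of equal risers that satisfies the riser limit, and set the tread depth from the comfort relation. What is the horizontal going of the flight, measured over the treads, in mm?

At most 147 each: 3408/147 = 23.18, giving 24 risers.
Riser R = 3408 / 24 = 142 mm, within the 147 mm limit.
Tread T = 635 − 2 × 142 = 351 mm (≥ 239 mm).
Treads = 24 − 1 = 23; going = 23 × 351 = 8073 mm.

8073 mm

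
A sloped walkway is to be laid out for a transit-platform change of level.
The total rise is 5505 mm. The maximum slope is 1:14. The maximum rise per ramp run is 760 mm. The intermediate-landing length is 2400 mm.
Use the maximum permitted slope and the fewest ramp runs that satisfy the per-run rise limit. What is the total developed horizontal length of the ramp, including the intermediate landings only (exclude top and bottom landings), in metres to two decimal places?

93.87 m

⌈5505/760⌉ = 8 ramp runs. That means 7 intermediate landings.
Ramp run (horizontal) at 1:14: 5505 × 14 = 77070 mm.
7 intermediate landings contribute 7 × 2400 = 16800 mm.
Total developed length = 77070 + 16800 = 93870 mm.
= 93.87 m.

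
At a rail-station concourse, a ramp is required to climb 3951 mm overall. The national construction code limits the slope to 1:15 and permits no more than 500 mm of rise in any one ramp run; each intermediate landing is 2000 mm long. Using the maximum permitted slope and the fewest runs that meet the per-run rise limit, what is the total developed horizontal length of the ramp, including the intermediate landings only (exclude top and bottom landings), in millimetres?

73265 mm

At most 500 each: 3951/500 = 7.90, giving 8 ramp runs. That means 7 intermediate landings.
Ramp run (horizontal) at 1:15: 3951 × 15 = 59265 mm.
7 intermediate landings contribute 7 × 2000 = 14000 mm.
Developed length = 59265 + 14000 = 73265 mm.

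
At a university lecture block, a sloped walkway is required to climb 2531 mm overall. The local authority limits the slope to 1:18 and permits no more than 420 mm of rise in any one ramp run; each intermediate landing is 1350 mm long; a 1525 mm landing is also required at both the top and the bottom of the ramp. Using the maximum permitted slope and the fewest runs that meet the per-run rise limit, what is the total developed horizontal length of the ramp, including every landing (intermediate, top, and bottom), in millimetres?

2531 / 420 = 6.03, so 7 ramp runs are needed. That means 6 intermediate landings.
Ramp run (horizontal) at 1:18: 2531 × 18 = 45558 mm.
Intermediate landings: 6 × 1350 = 8100 mm.
Top and bottom landings: 2 × 1525 = 3050 mm.
Total = 45558 + 8100 + 3050 = 56708 mm.

56708 mm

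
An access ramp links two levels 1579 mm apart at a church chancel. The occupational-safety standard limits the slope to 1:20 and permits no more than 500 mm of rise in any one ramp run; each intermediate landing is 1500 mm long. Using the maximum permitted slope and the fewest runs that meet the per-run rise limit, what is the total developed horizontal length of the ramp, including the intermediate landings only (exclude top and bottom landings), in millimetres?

36080 mm

At most 500 each: 1579/500 = 3.16, giving 4 ramp runs. That means 3 intermediate landings.
Ramp run (horizontal) at 1:20: 1579 × 20 = 31580 mm.
Intermediate landings: 3 × 1500 = 4500 mm.
Developed length = 31580 + 4500 = 36080 mm.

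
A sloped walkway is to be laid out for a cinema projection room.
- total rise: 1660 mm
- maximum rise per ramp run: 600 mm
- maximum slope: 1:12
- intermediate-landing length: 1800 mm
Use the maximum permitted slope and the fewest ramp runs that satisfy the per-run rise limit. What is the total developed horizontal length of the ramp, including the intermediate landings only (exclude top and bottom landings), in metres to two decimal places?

23.52 m

⌈1660/600⌉ = 3 ramp runs. That means 2 intermediate landings.
Horizontal run for 1660 mm of rise at 1:12 is 1660 × 12 = 19920 mm.
2 intermediate landings contribute 2 × 1800 = 3600 mm.
Total developed length = 19920 + 3600 = 23520 mm.
= 23.52 m.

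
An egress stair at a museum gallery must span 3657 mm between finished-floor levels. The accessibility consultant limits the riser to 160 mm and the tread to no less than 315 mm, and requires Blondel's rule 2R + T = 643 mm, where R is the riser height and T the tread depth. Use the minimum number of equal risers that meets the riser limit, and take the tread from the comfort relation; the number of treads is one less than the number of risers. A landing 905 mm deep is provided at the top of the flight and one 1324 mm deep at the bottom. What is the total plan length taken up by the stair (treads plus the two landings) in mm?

9379 mm

At most 160 each: 3657/160 = 22.86, giving 23 risers.
Each riser is 3657/23 = 159 mm (≤ 160 mm).
T = 643 − 2·159 = 325 mm, which satisfies the 315 mm minimum.
Going = (23 − 1) × 325 = 7150 mm.
Enclosure = 7150 + 905 + 1324 = 9379 mm.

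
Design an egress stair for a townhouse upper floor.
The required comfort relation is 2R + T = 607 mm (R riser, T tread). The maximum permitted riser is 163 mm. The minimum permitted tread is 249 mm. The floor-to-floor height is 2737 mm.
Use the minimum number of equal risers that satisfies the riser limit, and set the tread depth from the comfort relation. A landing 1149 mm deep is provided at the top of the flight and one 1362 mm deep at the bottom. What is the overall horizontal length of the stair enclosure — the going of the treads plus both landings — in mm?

7071 mm

2737 / 163 = 16.791 → round up to 17 risers.
R = 2737 ÷ 17 = 161 mm.
Tread T = 607 − 2 × 161 = 285 mm (≥ 249 mm).
17 risers give 16 treads; going = 16 × 285 = 4560 mm.
Add landings: 4560 + 1149 + 1362 = 7071 mm.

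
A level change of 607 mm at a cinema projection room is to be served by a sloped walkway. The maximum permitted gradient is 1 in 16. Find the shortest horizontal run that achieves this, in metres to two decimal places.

Run = rise × 16 = 607 × 16 = 9712 mm.
9712 mm = 9.71 m.

9.71 m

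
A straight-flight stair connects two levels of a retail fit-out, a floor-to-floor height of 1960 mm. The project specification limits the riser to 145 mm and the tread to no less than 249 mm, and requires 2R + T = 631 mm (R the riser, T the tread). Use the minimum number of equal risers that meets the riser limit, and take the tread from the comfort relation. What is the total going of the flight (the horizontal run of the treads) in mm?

⌈1960/145⌉ = 14 risers.
R = 1960 ÷ 14 = 140 mm.
From 2R + T = 631: T = 631 − 280 = 351 mm.
Treads = 14 − 1 = 13; going = 13 × 351 = 4563 mm.

4563 mm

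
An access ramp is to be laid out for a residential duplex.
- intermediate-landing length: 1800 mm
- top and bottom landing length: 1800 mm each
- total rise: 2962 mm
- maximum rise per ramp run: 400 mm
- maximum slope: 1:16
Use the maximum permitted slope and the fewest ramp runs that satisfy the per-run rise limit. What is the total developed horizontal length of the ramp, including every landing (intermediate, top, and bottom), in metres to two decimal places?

2962 / 400 = 7.405 → round up to 8 ramp runs. That means 7 intermediate landings.
Horizontal run for 2962 mm of rise at 1:16 is 2962 × 16 = 47392 mm.
Intermediate landings: 7 × 1800 = 12600 mm.
Top and bottom landings: 2 × 1800 = 3600 mm.
Total = 47392 + 12600 + 3600 = 63592 mm.
= 63.59 m.

63.59 m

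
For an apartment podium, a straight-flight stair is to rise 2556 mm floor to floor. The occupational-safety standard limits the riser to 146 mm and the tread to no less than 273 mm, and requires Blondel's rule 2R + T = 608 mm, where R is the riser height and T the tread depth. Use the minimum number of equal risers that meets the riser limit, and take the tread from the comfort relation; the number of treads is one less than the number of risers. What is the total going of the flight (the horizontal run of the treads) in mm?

2556 / 146 = 17.507 → round up to 18 risers.
Riser R = 2556 / 18 = 142 mm, within the 146 mm limit.
T = 608 − 2·142 = 324 mm, which satisfies the 273 mm minimum.
Going = (18 − 1) × 324 = 5508 mm.

5508 mm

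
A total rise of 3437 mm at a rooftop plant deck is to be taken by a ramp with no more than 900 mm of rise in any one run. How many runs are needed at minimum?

At most 900 each: 3437/900 = 3.82, giving 4 ramp runs.

4 runs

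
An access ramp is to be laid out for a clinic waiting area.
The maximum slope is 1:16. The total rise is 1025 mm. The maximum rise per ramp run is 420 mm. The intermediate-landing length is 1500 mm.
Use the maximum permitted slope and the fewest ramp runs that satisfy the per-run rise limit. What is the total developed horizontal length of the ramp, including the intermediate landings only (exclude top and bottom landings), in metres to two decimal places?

At most 420 each: 1025/420 = 2.44, giving 3 ramp runs. That means 2 intermediate landings.
Horizontal run for 1025 mm of rise at 1:16 is 1025 × 16 = 16400 mm.
Intermediate landings: 2 × 1500 = 3000 mm.
Total developed length = 16400 + 3000 = 19400 mm.
= 19.40 m.

19.40 m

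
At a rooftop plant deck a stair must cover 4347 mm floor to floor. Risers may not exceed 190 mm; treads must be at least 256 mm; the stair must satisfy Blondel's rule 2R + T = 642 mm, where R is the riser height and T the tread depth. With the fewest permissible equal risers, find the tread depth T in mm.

At most 190 each: 4347/190 = 22.88, giving 23 risers.
Each riser is 4347/23 = 189 mm (≤ 190 mm).
T = 642 − 2·189 = 264 mm, which satisfies the 256 mm minimum.

264 mm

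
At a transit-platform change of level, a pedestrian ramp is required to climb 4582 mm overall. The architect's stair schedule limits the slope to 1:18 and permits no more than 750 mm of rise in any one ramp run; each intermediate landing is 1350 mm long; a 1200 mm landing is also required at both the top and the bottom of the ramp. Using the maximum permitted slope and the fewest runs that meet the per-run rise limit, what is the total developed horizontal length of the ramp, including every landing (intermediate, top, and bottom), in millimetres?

⌈4582/750⌉ = 7 ramp runs. That means 6 intermediate landings.
Ramp run (horizontal) at 1:18: 4582 × 18 = 82476 mm.
Intermediate landings: 6 × 1350 = 8100 mm.
Top and bottom landings: 2 × 1200 = 2400 mm.
Total = 82476 + 8100 + 2400 = 92976 mm.

92976 mm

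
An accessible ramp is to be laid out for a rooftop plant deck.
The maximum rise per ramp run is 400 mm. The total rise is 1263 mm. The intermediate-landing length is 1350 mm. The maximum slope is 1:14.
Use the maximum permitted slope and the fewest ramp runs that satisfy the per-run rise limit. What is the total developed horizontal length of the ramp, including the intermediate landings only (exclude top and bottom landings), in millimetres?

At most 400 each: 1263/400 = 3.16, giving 4 ramp runs. That means 3 intermediate landings.
Ramp run (horizontal) at 1:14: 1263 × 14 = 17682 mm.
Intermediate landings: 3 × 1350 = 4050 mm.
Developed length = 17682 + 4050 = 21732 mm.

21732 mm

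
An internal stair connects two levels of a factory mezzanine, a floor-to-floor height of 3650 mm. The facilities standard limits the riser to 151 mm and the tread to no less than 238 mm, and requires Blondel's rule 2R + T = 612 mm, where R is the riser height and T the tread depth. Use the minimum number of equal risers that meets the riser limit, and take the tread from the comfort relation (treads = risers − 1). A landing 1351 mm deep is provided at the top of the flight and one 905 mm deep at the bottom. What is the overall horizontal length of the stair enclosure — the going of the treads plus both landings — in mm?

9936 mm

At most 151 each: 3650/151 = 24.17, giving 25 risers.
R = 3650 ÷ 25 = 146 mm.
T = 612 − 2·146 = 320 mm, which satisfies the 238 mm minimum.
Treads = 25 − 1 = 24; going = 24 × 320 = 7680 mm.
Enclosure = 7680 + 1351 + 905 = 9936 mm.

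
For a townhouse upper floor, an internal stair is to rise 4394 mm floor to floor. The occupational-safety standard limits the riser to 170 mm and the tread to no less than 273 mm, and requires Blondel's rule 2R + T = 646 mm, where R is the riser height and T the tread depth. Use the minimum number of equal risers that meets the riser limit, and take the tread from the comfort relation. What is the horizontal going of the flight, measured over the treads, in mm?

7700 mm

4394 / 170 = 25.847 → round up to 26 risers.
Riser R = 4394 / 26 = 169 mm, within the 170 mm limit.
From 2R + T = 646: T = 646 − 338 = 308 mm.
26 risers give 25 treads; going = 25 × 308 = 7700 mm.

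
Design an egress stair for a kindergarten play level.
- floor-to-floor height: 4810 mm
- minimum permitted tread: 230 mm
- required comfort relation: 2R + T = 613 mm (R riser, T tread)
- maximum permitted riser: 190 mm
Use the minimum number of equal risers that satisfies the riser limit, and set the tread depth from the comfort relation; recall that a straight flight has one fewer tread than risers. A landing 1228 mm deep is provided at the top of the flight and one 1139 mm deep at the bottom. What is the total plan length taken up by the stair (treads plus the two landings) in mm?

8442 mm

4810 / 190 = 25.32, so 26 risers are needed.
Each riser is 4810/26 = 185 mm (≤ 190 mm).
T = 613 − 2·185 = 243 mm, which satisfies the 230 mm minimum.
Going = (26 − 1) × 243 = 6075 mm.
Add landings: 6075 + 1228 + 1139 = 8442 mm.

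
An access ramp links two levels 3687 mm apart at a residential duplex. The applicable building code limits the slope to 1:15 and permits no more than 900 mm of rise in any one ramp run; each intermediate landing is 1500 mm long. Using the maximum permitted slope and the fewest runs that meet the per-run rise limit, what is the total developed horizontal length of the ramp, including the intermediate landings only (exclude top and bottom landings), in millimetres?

3687 / 900 = 4.10, so 5 ramp runs are needed. That means 4 intermediate landings.
Horizontal run for 3687 mm of rise at 1:15 is 3687 × 15 = 55305 mm.
Intermediate landings: 4 × 1500 = 6000 mm.
Developed length = 55305 + 6000 = 61305 mm.

61305 mm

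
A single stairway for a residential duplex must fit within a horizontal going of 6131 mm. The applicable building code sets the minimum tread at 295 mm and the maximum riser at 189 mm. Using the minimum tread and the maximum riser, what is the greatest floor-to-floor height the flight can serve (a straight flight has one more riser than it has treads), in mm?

6131 / 295 = 20.78, so 20 treads fit.
Risers = treads + 1 = 21.
Maximum height = 21 × 189 = 3969 mm.

3969 mm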